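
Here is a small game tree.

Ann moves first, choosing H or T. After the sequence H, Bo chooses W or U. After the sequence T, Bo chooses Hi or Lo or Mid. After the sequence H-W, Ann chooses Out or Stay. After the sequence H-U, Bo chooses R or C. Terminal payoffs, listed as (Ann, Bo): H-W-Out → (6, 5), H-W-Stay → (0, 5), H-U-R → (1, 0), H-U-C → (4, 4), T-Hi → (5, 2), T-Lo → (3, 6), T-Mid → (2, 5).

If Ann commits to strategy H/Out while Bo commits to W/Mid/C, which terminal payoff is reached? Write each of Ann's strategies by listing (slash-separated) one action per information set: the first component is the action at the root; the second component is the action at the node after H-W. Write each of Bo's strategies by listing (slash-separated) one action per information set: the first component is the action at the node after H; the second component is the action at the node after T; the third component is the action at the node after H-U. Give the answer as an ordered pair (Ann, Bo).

(6, 5)

Trace the play path from the root:
  Ann plays H
  Bo plays W at [H]
  Ann plays Out at [H-W]
→ terminal payoff (6, 5).
(Bo's choice at the node after T is never reached on this path, so it doesn't affect the outcome.)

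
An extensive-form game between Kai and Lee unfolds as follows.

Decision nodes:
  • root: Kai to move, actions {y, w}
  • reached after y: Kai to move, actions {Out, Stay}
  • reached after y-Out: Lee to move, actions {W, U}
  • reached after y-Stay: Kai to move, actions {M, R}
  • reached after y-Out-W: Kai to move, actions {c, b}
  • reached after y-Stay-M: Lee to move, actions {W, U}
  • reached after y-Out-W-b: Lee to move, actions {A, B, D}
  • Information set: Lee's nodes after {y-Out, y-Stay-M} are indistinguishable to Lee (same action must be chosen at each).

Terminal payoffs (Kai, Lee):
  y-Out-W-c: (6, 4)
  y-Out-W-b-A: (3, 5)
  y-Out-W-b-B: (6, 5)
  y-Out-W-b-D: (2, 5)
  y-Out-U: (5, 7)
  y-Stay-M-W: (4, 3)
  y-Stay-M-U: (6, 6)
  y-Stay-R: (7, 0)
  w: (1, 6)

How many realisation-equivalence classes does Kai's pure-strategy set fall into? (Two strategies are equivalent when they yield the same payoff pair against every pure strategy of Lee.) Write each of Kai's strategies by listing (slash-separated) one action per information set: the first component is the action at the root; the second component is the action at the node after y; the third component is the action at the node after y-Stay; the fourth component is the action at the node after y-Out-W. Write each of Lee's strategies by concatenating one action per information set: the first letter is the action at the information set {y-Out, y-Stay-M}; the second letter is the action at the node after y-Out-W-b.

Kai has 16 pure strategies: y/Out/M/c, y/Out/M/b, y/Out/R/c, y/Out/R/b, y/Stay/M/c, y/Stay/M/b, y/Stay/R/c, y/Stay/R/b, w/Out/M/c, w/Out/M/b, w/Out/R/c, w/Out/R/b, w/Stay/M/c, w/Stay/M/b, w/Stay/R/c, w/Stay/R/b. Columns: WA, WB, WD, UA, UB, UD.
{y/Out/M/c, y/Out/R/c} → row (6,4) (6,4) (6,4) (5,7) (5,7) (5,7)
{y/Out/M/b, y/Out/R/b} → row (3,5) (6,5) (2,5) (5,7) (5,7) (5,7)
{y/Stay/M/c, y/Stay/M/b} → row (4,3) (4,3) (4,3) (6,6) (6,6) (6,6)
{y/Stay/R/c, y/Stay/R/b} → row (7,0) (7,0) (7,0) (7,0) (7,0) (7,0)
{w/Out/M/c, w/Out/M/b, w/Out/R/c, w/Out/R/b, w/Stay/M/c, w/Stay/M/b, w/Stay/R/c, w/Stay/R/b} → row (1,6) (1,6) (1,6) (1,6) (1,6) (1,6)
That's 5 distinct rows out of 16 strategies.

5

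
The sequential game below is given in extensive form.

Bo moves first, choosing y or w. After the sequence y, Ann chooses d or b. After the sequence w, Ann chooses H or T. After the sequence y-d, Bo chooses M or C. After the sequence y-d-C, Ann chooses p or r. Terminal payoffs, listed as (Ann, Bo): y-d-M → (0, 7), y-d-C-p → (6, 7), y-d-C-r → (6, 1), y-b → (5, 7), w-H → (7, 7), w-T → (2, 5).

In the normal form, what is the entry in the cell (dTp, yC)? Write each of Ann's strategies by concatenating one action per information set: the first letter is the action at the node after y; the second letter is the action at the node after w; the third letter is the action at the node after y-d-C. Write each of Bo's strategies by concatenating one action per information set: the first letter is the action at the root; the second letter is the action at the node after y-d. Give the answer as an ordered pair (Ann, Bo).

(6, 7)

Trace the play path from the root:
  Bo plays y
  Ann plays d at [y]
  Bo plays C at [y-d]
  Ann plays p at [y-d-C]
→ terminal payoff (6, 7).
(Ann's choice at the node after w is never reached on this path, so it doesn't affect the outcome.)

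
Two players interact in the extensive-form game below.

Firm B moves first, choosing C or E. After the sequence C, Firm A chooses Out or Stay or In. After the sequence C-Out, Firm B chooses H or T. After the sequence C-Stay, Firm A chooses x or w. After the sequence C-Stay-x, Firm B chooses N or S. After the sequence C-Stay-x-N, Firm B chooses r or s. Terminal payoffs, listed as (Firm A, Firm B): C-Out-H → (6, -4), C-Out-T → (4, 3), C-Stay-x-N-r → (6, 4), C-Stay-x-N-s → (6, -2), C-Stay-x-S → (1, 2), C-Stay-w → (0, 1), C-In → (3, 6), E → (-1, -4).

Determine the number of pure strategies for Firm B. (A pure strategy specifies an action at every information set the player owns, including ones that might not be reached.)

Firm B owns the root with actions {C, E} — two choices.
Firm B owns the node after C-Out with actions {H, T} — two choices.
Firm B owns the node after C-Stay-x with actions {N, S} — two choices.
Firm B owns the node after C-Stay-x-N with actions {r, s} — two choices.
A pure strategy fixes one action at each information set independently, so the count is the product 2 × 2 × 2 × 2 = 16.

16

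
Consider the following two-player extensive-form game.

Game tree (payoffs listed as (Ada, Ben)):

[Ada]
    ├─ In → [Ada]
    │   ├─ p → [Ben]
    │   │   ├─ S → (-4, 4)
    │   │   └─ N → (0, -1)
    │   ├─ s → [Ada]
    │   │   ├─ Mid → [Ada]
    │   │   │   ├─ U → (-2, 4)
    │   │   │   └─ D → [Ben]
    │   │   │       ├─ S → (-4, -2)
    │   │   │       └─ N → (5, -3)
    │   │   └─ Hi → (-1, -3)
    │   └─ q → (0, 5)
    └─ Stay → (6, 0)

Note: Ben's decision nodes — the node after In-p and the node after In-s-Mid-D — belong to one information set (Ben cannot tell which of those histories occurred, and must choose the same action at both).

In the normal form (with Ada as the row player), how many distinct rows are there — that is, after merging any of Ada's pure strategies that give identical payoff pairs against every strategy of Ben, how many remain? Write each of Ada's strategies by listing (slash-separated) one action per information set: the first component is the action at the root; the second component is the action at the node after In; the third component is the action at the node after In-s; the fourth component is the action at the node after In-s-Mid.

Ada has 24 pure strategies: In/p/Mid/U, In/p/Mid/D, In/p/Hi/U, In/p/Hi/D, In/s/Mid/U, In/s/Mid/D, In/s/Hi/U, In/s/Hi/D, In/q/Mid/U, In/q/Mid/D, In/q/Hi/U, In/q/Hi/D, Stay/p/Mid/U, Stay/p/Mid/D, Stay/p/Hi/U, Stay/p/Hi/D, Stay/s/Mid/U, Stay/s/Mid/D, Stay/s/Hi/U, Stay/s/Hi/D, Stay/q/Mid/U, Stay/q/Mid/D, Stay/q/Hi/U, Stay/q/Hi/D. Columns: S, N.
{In/p/Mid/U, In/p/Mid/D, In/p/Hi/U, In/p/Hi/D} → row (-4,4) (0,-1)
{In/s/Mid/U} → row (-2,4) (-2,4)
{In/s/Mid/D} → row (-4,-2) (5,-3)
{In/s/Hi/U, In/s/Hi/D} → row (-1,-3) (-1,-3)
{In/q/Mid/U, In/q/Mid/D, In/q/Hi/U, In/q/Hi/D} → row (0,5) (0,5)
{Stay/p/Mid/U, Stay/p/Mid/D, Stay/p/Hi/U, Stay/p/Hi/D, Stay/s/Mid/U, Stay/s/Mid/D, Stay/s/Hi/U, Stay/s/Hi/D, Stay/q/Mid/U, Stay/q/Mid/D, Stay/q/Hi/U, Stay/q/Hi/D} → row (6,0) (6,0)
That's 6 distinct rows out of 24 strategies.

6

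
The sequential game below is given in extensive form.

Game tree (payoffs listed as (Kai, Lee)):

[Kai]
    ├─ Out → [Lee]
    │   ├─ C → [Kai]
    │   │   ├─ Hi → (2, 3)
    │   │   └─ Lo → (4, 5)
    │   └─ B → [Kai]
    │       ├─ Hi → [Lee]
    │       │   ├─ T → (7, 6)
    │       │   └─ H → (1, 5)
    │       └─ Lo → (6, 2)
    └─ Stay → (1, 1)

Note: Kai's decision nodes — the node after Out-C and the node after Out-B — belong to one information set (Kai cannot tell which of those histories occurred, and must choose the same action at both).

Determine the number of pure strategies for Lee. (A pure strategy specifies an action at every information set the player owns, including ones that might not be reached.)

Lee owns the node after Out with actions {C, B} — two choices.
Lee owns the node after Out-B-Hi with actions {T, H} — two choices.
A pure strategy fixes one action at each information set independently, so the count is the product 2 × 2 = 4.
(For reference, Kai has 4 pure strategies, giving a 4×4 normal-form matrix.)

4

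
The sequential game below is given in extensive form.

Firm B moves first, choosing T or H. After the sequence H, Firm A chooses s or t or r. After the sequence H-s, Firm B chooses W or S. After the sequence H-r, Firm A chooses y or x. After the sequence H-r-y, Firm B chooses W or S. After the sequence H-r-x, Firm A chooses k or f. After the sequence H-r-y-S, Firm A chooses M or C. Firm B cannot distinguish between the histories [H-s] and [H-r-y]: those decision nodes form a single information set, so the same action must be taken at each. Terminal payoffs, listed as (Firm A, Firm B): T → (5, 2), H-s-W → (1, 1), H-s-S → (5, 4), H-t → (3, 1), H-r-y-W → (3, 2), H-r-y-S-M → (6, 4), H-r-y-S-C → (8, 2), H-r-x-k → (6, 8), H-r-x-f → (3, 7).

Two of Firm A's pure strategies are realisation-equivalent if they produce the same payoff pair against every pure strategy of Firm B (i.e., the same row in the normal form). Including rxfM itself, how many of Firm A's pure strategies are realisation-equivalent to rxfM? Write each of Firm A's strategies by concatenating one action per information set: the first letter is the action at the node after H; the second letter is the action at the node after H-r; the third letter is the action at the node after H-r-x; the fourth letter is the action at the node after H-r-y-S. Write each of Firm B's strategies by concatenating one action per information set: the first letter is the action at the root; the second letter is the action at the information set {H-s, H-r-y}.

Row for rxfM (columns TW, TS, HW, HS): (5,2) (5,2) (3,7) (3,7).
Under rxfM, Firm A's choice at the node after H-r-y-S can never be reached regardless of what Firm B does, so varying those choices leaves every outcome unchanged.
Holding the reachable choices fixed and varying the unreachable one freely already gives 2 equivalent strategies.
No other strategy reproduces this row, so those 2 are the full class: rxfM, rxfC.

2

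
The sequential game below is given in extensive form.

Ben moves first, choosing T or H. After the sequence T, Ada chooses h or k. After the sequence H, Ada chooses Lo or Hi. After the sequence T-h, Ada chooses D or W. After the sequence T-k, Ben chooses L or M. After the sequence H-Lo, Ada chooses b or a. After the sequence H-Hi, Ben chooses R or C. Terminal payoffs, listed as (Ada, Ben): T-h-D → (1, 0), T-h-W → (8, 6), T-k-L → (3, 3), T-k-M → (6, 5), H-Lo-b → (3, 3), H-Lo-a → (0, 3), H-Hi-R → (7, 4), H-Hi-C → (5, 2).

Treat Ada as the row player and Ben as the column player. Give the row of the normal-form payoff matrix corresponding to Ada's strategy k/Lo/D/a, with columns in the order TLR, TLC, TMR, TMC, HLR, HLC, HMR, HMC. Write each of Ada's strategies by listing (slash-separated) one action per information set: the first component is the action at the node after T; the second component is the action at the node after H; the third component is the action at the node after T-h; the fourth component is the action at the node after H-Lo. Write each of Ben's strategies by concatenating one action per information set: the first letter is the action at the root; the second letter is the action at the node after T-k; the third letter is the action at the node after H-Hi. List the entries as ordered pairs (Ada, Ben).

vs TLR: Ben plays T → Ada plays k at [T] → Ben plays L at [T-k] → (3, 3)
vs TLC: Ben plays T → Ada plays k at [T] → Ben plays L at [T-k] → (3, 3)
vs TMR: Ben plays T → Ada plays k at [T] → Ben plays M at [T-k] → (6, 5)
vs TMC: Ben plays T → Ada plays k at [T] → Ben plays M at [T-k] → (6, 5)
vs HLR: Ben plays H → Ada plays Lo at [H] → Ada plays a at [H-Lo] → (0, 3)
vs HLC: Ben plays H → Ada plays Lo at [H] → Ada plays a at [H-Lo] → (0, 3)
vs HMR: Ben plays H → Ada plays Lo at [H] → Ada plays a at [H-Lo] → (0, 3)
vs HMC: Ben plays H → Ada plays Lo at [H] → Ada plays a at [H-Lo] → (0, 3)

(3,3) (3,3) (6,5) (6,5) (0,3) (0,3) (0,3) (0,3)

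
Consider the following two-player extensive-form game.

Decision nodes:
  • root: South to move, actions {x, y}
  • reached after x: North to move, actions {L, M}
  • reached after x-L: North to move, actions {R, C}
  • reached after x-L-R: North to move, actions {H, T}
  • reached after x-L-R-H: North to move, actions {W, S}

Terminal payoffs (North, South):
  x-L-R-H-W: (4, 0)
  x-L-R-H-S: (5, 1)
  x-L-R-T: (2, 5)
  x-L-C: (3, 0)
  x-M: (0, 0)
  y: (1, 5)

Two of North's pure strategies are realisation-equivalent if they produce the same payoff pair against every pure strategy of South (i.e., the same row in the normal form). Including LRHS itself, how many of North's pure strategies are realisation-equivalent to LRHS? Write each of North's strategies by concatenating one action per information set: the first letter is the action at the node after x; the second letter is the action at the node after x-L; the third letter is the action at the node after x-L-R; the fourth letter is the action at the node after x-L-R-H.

Row for LRHS (columns x, y): (5,1) (1,5).
Every one of North's information sets is on the play path for some reply by South when North follows LRHS.
Changing the action at any of them therefore changes at least one column, so only LRHS itself gives this row.

1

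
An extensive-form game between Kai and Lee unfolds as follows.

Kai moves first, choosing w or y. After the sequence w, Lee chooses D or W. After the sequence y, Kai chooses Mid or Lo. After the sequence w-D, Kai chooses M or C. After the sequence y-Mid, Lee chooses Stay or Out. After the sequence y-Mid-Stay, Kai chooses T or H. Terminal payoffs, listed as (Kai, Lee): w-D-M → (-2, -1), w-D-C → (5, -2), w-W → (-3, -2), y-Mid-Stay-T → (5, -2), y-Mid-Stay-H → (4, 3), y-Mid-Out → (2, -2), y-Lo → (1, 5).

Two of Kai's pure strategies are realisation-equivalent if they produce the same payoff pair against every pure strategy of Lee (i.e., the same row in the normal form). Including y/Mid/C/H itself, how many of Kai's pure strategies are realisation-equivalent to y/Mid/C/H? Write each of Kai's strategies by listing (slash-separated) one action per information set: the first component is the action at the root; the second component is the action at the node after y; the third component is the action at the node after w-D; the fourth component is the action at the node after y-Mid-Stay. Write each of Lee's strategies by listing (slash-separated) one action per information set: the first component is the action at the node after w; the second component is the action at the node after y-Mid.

Row for y/Mid/C/H (columns D/Stay, D/Out, W/Stay, W/Out): (4,3) (2,-2) (4,3) (2,-2).
Under y/Mid/C/H, Kai's choice at the node after w-D can never be reached regardless of what Lee does, so varying those choices leaves every outcome unchanged.
Holding the reachable choices fixed and varying the unreachable one freely already gives 2 equivalent strategies.
No other strategy reproduces this row, so those 2 are the full class: y/Mid/M/H, y/Mid/C/H.

2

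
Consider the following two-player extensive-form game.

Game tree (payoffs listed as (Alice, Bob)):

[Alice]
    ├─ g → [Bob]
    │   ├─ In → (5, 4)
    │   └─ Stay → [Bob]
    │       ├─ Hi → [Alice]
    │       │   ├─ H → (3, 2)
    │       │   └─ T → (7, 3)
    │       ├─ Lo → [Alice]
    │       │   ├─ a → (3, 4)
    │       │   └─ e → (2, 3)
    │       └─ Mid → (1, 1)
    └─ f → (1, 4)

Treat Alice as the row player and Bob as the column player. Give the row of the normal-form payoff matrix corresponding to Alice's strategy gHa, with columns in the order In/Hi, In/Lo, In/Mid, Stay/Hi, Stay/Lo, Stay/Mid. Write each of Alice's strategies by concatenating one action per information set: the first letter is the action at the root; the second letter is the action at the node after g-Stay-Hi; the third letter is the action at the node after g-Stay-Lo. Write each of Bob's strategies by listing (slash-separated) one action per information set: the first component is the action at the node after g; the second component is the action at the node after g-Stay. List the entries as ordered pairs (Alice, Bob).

(5,4) (5,4) (5,4) (3,2) (3,4) (1,1)

vs In/Hi: Alice plays g → Bob plays In at [g] → (5, 4)
vs In/Lo: Alice plays g → Bob plays In at [g] → (5, 4)
vs In/Mid: Alice plays g → Bob plays In at [g] → (5, 4)
vs Stay/Hi: Alice plays g → Bob plays Stay at [g] → Bob plays Hi at [g-Stay] → Alice plays H at [g-Stay-Hi] → (3, 2)
vs Stay/Lo: Alice plays g → Bob plays Stay at [g] → Bob plays Lo at [g-Stay] → Alice plays a at [g-Stay-Lo] → (3, 4)
vs Stay/Mid: Alice plays g → Bob plays Stay at [g] → Bob plays Mid at [g-Stay] → (1, 1)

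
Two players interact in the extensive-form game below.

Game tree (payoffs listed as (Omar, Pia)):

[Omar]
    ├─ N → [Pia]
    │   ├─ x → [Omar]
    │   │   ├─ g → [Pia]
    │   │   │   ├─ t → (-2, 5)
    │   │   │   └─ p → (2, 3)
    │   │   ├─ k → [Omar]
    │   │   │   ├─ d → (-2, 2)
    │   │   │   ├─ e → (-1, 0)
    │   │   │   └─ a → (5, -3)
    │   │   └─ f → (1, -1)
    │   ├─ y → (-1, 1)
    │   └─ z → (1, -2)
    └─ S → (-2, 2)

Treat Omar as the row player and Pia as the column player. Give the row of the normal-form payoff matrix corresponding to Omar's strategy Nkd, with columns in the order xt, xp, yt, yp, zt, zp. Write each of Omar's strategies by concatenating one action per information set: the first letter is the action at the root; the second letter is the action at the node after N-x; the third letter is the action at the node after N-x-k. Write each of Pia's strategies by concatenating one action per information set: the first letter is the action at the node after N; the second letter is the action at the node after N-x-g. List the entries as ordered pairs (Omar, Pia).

(-2,2) (-2,2) (-1,1) (-1,1) (1,-2) (1,-2)

vs xt: Omar plays N → Pia plays x at [N] → Omar plays k at [N-x] → Omar plays d at [N-x-k] → (-2, 2)
vs xp: Omar plays N → Pia plays x at [N] → Omar plays k at [N-x] → Omar plays d at [N-x-k] → (-2, 2)
vs yt: Omar plays N → Pia plays y at [N] → (-1, 1)
vs yp: Omar plays N → Pia plays y at [N] → (-1, 1)
vs zt: Omar plays N → Pia plays z at [N] → (1, -2)
vs zp: Omar plays N → Pia plays z at [N] → (1, -2)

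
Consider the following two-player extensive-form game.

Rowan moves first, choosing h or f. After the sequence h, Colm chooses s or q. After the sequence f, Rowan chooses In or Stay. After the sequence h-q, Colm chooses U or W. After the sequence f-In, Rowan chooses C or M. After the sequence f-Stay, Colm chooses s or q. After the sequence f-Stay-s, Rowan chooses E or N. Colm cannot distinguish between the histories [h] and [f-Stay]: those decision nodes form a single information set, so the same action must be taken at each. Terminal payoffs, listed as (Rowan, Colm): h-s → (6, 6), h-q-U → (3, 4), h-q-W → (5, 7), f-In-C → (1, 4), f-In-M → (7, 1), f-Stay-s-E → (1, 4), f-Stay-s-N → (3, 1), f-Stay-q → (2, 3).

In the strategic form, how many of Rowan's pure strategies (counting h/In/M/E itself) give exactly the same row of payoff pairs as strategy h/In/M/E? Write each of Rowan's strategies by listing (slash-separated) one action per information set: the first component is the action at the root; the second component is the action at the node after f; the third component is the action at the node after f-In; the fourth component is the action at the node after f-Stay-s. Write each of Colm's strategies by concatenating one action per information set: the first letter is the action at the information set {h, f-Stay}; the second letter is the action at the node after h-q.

Row for h/In/M/E (columns sU, sW, qU, qW): (6,6) (6,6) (3,4) (5,7).
Under h/In/M/E, Rowan's choice at the node after f and at the node after f-In and at the node after f-Stay-s can never be reached regardless of what Colm does, so varying those choices leaves every outcome unchanged.
Holding the reachable choices fixed and varying the unreachable ones freely already gives 2 × 2 × 2 = 8 equivalent strategies.
No other strategy reproduces this row, so those 8 are the full class: h/In/C/E, h/In/C/N, h/In/M/E, h/In/M/N, h/Stay/C/E, h/Stay/C/N, h/Stay/M/E, h/Stay/M/N.

8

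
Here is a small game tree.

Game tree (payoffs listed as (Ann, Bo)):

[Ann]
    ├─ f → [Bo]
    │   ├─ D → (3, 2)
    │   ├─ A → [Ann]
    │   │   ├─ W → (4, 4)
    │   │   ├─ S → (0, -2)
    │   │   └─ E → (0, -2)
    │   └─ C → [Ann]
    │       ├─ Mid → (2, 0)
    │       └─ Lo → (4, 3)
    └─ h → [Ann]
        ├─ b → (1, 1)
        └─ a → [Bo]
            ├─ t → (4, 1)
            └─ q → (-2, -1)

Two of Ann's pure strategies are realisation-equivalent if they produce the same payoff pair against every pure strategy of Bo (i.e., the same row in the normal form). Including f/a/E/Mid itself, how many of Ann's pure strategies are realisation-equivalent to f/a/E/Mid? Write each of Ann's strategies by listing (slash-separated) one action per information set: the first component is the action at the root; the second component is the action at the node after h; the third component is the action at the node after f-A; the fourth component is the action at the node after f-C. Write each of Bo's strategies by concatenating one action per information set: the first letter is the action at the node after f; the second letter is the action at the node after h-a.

4

Row for f/a/E/Mid (columns Dt, Dq, At, Aq, Ct, Cq): (3,2) (3,2) (0,-2) (0,-2) (2,0) (2,0).
Under f/a/E/Mid, Ann's choice at the node after h can never be reached regardless of what Bo does, so varying those choices leaves every outcome unchanged.
Holding the reachable choices fixed and varying the unreachable one freely already gives 2 equivalent strategies.
Checking the remaining rows, f/b/S/Mid, f/a/S/Mid also happen to give the same payoffs in every column, bringing the total to 4: f/b/S/Mid, f/b/E/Mid, f/a/S/Mid, f/a/E/Mid.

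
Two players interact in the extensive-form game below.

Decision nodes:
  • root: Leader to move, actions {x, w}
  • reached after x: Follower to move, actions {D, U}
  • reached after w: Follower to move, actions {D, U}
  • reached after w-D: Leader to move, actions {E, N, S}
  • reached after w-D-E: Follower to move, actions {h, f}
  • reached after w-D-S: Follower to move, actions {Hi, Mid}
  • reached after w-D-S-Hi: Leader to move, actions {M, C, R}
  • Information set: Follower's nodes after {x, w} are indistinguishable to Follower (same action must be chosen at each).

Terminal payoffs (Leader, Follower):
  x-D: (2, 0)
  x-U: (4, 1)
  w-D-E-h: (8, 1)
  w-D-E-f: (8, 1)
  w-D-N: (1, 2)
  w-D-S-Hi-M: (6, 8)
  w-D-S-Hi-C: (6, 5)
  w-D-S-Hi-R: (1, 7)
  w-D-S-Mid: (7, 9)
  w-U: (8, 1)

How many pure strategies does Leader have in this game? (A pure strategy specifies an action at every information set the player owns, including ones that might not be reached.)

Leader owns the root with actions {x, w} — two choices.
Leader owns the node after w-D with actions {E, N, S} — three choices.
Leader owns the node after w-D-S-Hi with actions {M, C, R} — three choices.
A pure strategy fixes one action at each information set independently, so the count is the product 2 × 3 × 3 = 18.

18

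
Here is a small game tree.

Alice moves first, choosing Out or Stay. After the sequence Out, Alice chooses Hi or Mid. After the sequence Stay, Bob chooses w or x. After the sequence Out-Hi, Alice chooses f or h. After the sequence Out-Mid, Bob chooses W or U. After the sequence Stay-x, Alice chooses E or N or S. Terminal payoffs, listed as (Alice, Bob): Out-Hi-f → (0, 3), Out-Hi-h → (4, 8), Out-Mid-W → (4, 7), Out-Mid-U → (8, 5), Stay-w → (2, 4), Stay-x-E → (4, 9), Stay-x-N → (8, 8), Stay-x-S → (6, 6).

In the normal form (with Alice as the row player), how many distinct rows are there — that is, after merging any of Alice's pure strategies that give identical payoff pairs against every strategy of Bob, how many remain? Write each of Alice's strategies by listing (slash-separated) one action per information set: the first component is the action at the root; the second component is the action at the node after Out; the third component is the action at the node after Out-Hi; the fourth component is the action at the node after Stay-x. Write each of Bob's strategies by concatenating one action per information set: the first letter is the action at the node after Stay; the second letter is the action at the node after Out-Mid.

Alice has 24 pure strategies: Out/Hi/f/E, Out/Hi/f/N, Out/Hi/f/S, Out/Hi/h/E, Out/Hi/h/N, Out/Hi/h/S, Out/Mid/f/E, Out/Mid/f/N, Out/Mid/f/S, Out/Mid/h/E, Out/Mid/h/N, Out/Mid/h/S, Stay/Hi/f/E, Stay/Hi/f/N, Stay/Hi/f/S, Stay/Hi/h/E, Stay/Hi/h/N, Stay/Hi/h/S, Stay/Mid/f/E, Stay/Mid/f/N, Stay/Mid/f/S, Stay/Mid/h/E, Stay/Mid/h/N, Stay/Mid/h/S. Columns: wW, wU, xW, xU.
{Out/Hi/f/E, Out/Hi/f/N, Out/Hi/f/S} → row (0,3) (0,3) (0,3) (0,3)
{Out/Hi/h/E, Out/Hi/h/N, Out/Hi/h/S} → row (4,8) (4,8) (4,8) (4,8)
{Out/Mid/f/E, Out/Mid/f/N, Out/Mid/f/S, Out/Mid/h/E, Out/Mid/h/N, Out/Mid/h/S} → row (4,7) (8,5) (4,7) (8,5)
{Stay/Hi/f/E, Stay/Hi/h/E, Stay/Mid/f/E, Stay/Mid/h/E} → row (2,4) (2,4) (4,9) (4,9)
{Stay/Hi/f/N, Stay/Hi/h/N, Stay/Mid/f/N, Stay/Mid/h/N} → row (2,4) (2,4) (8,8) (8,8)
{Stay/Hi/f/S, Stay/Hi/h/S, Stay/Mid/f/S, Stay/Mid/h/S} → row (2,4) (2,4) (6,6) (6,6)
That's 6 distinct rows out of 24 strategies.

6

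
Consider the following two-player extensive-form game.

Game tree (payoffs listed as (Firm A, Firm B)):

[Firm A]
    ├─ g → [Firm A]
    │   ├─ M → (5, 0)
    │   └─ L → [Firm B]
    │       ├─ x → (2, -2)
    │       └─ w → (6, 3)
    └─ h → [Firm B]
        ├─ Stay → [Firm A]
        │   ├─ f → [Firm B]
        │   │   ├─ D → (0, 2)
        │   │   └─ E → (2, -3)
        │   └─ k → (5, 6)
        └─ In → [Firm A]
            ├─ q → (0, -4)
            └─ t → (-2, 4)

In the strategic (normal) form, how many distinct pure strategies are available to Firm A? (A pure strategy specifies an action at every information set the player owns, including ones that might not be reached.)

Firm A owns the root with actions {g, h} — two choices.
Firm A owns the node after g with actions {M, L} — two choices.
Firm A owns the node after h-Stay with actions {f, k} — two choices.
Firm A owns the node after h-In with actions {q, t} — two choices.
A pure strategy fixes one action at each information set independently, so the count is the product 2 × 2 × 2 × 2 = 16.
(For reference, Firm B has 8 pure strategies, giving a 16×8 normal-form matrix.)

16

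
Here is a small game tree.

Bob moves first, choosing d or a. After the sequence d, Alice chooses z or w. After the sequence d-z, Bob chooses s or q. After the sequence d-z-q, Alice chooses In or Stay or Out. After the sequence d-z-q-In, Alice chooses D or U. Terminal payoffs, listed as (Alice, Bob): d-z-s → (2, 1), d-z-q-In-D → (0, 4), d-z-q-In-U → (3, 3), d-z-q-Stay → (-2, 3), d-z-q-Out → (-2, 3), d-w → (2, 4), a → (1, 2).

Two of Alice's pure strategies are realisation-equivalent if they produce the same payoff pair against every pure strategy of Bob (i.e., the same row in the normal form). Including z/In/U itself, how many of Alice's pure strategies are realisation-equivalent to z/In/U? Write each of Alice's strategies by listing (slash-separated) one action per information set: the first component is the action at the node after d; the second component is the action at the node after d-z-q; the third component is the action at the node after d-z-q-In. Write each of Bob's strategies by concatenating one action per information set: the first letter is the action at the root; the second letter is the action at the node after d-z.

Row for z/In/U (columns ds, dq, as, aq): (2,1) (3,3) (1,2) (1,2).
Every one of Alice's information sets is on the play path for some reply by Bob when Alice follows z/In/U.
Changing the action at any of them therefore changes at least one column, so only z/In/U itself gives this row.

1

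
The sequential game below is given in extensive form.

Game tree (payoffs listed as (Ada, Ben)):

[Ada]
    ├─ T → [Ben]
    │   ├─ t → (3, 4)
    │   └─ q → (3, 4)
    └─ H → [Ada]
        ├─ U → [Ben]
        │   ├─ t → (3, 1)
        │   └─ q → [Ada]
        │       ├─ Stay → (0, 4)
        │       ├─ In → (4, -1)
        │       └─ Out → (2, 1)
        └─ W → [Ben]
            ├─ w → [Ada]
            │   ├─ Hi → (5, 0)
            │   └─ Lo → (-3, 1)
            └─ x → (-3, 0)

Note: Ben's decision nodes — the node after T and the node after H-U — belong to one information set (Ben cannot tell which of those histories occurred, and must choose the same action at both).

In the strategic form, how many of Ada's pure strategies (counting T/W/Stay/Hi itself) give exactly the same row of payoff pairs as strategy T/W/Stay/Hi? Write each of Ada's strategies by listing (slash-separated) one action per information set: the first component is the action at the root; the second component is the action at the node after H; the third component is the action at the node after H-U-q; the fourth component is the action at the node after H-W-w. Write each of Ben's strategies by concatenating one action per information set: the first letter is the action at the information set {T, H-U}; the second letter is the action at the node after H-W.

12

Row for T/W/Stay/Hi (columns tw, tx, qw, qx): (3,4) (3,4) (3,4) (3,4).
Under T/W/Stay/Hi, Ada's choice at the node after H and at the node after H-U-q and at the node after H-W-w can never be reached regardless of what Ben does, so varying those choices leaves every outcome unchanged.
Holding the reachable choices fixed and varying the unreachable ones freely already gives 2 × 3 × 2 = 12 equivalent strategies.
No other strategy reproduces this row, so those 12 are the full class: T/U/Stay/Hi, T/U/Stay/Lo, T/U/In/Hi, T/U/In/Lo, T/U/Out/Hi, T/U/Out/Lo, T/W/Stay/Hi, T/W/Stay/Lo, T/W/In/Hi, T/W/In/Lo, T/W/Out/Hi, T/W/Out/Lo.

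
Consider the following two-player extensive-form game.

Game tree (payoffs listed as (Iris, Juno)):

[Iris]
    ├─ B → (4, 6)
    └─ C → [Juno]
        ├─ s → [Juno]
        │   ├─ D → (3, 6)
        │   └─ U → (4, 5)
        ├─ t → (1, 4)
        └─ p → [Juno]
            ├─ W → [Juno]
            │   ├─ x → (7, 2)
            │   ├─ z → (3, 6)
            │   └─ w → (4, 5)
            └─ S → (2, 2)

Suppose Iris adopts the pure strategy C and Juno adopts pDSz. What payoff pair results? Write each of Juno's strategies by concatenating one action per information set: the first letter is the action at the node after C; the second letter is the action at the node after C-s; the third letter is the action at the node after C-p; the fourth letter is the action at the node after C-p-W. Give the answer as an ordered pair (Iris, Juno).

Trace the play path from the root:
  Iris plays C
  Juno plays p at [C]
  Juno plays S at [C-p]
→ terminal payoff (2, 2).
(Juno's choice at the node after C-s is never reached on this path, so it doesn't affect the outcome.)

(2, 2)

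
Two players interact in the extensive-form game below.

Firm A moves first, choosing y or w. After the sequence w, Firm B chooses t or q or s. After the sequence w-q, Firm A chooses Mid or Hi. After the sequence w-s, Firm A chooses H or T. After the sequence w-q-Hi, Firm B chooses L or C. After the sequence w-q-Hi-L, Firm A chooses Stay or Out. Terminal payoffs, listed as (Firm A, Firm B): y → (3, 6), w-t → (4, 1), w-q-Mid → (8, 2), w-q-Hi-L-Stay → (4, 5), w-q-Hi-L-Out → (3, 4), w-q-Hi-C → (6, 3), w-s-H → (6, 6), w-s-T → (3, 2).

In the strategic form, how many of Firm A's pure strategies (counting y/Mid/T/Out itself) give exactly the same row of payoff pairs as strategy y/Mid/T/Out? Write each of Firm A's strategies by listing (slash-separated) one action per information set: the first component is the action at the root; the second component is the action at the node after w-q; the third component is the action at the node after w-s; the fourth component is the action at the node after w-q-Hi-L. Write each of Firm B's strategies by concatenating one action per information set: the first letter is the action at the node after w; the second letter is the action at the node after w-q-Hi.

Row for y/Mid/T/Out (columns tL, tC, qL, qC, sL, sC): (3,6) (3,6) (3,6) (3,6) (3,6) (3,6).
Under y/Mid/T/Out, Firm A's choice at the node after w-q and at the node after w-s and at the node after w-q-Hi-L can never be reached regardless of what Firm B does, so varying those choices leaves every outcome unchanged.
Holding the reachable choices fixed and varying the unreachable ones freely already gives 2 × 2 × 2 = 8 equivalent strategies.
No other strategy reproduces this row, so those 8 are the full class: y/Mid/H/Stay, y/Mid/H/Out, y/Mid/T/Stay, y/Mid/T/Out, y/Hi/H/Stay, y/Hi/H/Out, y/Hi/T/Stay, y/Hi/T/Out.

8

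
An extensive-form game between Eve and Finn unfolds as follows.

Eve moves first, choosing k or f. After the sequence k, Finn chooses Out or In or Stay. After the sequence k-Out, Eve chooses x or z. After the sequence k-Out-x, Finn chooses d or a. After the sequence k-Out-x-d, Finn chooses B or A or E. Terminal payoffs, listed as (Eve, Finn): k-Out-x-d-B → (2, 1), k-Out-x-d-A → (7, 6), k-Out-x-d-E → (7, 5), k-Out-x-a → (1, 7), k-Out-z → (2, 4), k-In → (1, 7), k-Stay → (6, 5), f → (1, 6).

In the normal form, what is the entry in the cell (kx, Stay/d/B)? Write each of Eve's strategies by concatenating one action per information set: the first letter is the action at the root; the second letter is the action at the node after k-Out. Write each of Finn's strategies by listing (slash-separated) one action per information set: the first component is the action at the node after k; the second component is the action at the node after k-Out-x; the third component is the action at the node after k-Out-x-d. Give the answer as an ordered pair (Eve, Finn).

(6, 5)

Trace the play path from the root:
  Eve plays k
  Finn plays Stay at [k]
→ terminal payoff (6, 5).
(Eve's choice at the node after k-Out is never reached on this path, so it doesn't affect the outcome.)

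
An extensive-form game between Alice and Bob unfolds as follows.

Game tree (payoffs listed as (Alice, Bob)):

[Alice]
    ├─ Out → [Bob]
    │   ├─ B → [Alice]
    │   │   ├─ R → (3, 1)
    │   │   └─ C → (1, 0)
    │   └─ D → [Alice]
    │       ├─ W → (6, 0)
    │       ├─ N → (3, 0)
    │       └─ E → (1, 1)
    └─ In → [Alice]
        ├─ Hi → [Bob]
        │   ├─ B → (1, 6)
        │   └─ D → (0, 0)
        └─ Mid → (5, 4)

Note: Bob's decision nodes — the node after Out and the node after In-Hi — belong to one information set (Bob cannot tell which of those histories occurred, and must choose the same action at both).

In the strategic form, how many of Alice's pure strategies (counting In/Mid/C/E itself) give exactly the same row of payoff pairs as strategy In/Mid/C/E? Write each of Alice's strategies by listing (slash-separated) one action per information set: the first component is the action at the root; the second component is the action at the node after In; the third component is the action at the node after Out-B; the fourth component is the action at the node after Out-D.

Row for In/Mid/C/E (columns B, D): (5,4) (5,4).
Under In/Mid/C/E, Alice's choice at the node after Out-B and at the node after Out-D can never be reached regardless of what Bob does, so varying those choices leaves every outcome unchanged.
Holding the reachable choices fixed and varying the unreachable ones freely already gives 2 × 3 = 6 equivalent strategies.
No other strategy reproduces this row, so those 6 are the full class: In/Mid/R/W, In/Mid/R/N, In/Mid/R/E, In/Mid/C/W, In/Mid/C/N, In/Mid/C/E.

6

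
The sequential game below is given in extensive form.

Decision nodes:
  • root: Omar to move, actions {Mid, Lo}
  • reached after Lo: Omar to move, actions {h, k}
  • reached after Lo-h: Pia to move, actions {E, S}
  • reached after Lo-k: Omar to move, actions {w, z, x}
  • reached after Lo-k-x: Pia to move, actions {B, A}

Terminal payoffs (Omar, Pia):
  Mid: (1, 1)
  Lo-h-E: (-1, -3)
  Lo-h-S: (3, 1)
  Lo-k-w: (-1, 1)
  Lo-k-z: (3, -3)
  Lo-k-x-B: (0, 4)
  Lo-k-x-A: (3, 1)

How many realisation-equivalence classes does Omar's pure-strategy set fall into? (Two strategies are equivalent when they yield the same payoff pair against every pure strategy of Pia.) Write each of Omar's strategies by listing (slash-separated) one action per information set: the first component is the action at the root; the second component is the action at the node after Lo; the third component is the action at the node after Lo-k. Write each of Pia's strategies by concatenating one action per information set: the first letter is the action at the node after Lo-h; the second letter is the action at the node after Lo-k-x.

Omar has 12 pure strategies: Mid/h/w, Mid/h/z, Mid/h/x, Mid/k/w, Mid/k/z, Mid/k/x, Lo/h/w, Lo/h/z, Lo/h/x, Lo/k/w, Lo/k/z, Lo/k/x. Columns: EB, EA, SB, SA.
{Mid/h/w, Mid/h/z, Mid/h/x, Mid/k/w, Mid/k/z, Mid/k/x} → row (1,1) (1,1) (1,1) (1,1)
{Lo/h/w, Lo/h/z, Lo/h/x} → row (-1,-3) (-1,-3) (3,1) (3,1)
{Lo/k/w} → row (-1,1) (-1,1) (-1,1) (-1,1)
{Lo/k/z} → row (3,-3) (3,-3) (3,-3) (3,-3)
{Lo/k/x} → row (0,4) (3,1) (0,4) (3,1)
That's 5 distinct rows out of 12 strategies.

5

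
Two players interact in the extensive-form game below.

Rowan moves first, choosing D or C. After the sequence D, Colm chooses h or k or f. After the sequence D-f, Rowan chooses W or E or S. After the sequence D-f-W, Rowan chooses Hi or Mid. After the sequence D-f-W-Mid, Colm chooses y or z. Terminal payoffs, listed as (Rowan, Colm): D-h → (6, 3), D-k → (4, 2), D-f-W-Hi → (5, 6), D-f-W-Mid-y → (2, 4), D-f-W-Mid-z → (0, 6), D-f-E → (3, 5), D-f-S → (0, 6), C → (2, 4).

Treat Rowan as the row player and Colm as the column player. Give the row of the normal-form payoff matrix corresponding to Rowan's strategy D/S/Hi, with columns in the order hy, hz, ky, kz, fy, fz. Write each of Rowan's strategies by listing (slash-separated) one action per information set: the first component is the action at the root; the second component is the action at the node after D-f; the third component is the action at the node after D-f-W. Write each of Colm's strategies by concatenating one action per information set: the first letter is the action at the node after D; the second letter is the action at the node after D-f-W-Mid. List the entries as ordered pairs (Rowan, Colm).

(6,3) (6,3) (4,2) (4,2) (0,6) (0,6)

vs hy: Rowan plays D → Colm plays h at [D] → (6, 3)
vs hz: Rowan plays D → Colm plays h at [D] → (6, 3)
vs ky: Rowan plays D → Colm plays k at [D] → (4, 2)
vs kz: Rowan plays D → Colm plays k at [D] → (4, 2)
vs fy: Rowan plays D → Colm plays f at [D] → Rowan plays S at [D-f] → (0, 6)
vs fz: Rowan plays D → Colm plays f at [D] → Rowan plays S at [D-f] → (0, 6)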